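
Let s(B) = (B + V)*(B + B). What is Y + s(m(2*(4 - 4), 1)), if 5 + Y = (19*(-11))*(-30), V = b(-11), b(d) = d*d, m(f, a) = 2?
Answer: 6757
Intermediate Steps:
b(d) = d²
V = 121 (V = (-11)² = 121)
Y = 6265 (Y = -5 + (19*(-11))*(-30) = -5 - 209*(-30) = -5 + 6270 = 6265)
s(B) = 2*B*(121 + B) (s(B) = (B + 121)*(B + B) = (121 + B)*(2*B) = 2*B*(121 + B))
Y + s(m(2*(4 - 4), 1)) = 6265 + 2*2*(121 + 2) = 6265 + 2*2*123 = 6265 + 492 = 6757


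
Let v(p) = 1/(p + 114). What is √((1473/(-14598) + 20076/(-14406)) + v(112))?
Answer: I*√270419878198911/13471521 ≈ 1.2207*I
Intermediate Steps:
v(p) = 1/(114 + p)
√((1473/(-14598) + 20076/(-14406)) + v(112)) = √((1473/(-14598) + 20076/(-14406)) + 1/(114 + 112)) = √((1473*(-1/14598) + 20076*(-1/14406)) + 1/226) = √((-491/4866 - 478/343) + 1/226) = √(-2494361/1669038 + 1/226) = √(-140514137/94300647) = I*√270419878198911/13471521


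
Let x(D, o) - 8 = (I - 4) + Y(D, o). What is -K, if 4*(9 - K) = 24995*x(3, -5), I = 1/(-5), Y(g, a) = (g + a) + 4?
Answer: 144935/4 ≈ 36234.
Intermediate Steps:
Y(g, a) = 4 + a + g (Y(g, a) = (a + g) + 4 = 4 + a + g)
I = -⅕ ≈ -0.20000
x(D, o) = 39/5 + D + o (x(D, o) = 8 + ((-⅕ - 4) + (4 + o + D)) = 8 + (-21/5 + (4 + D + o)) = 8 + (-⅕ + D + o) = 39/5 + D + o)
K = -144935/4 (K = 9 - 24995*(39/5 + 3 - 5)/4 = 9 - 24995*29/(4*5) = 9 - ¼*144971 = 9 - 144971/4 = -144935/4 ≈ -36234.)
-K = -1*(-144935/4) = 144935/4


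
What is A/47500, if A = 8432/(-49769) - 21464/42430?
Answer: -178251447/12538210853125 ≈ -1.4217e-5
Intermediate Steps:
A = -713005788/1055849335 (A = 8432*(-1/49769) - 21464*1/42430 = -8432/49769 - 10732/21215 = -713005788/1055849335 ≈ -0.67529)
A/47500 = -713005788/1055849335/47500 = -713005788/1055849335*1/47500 = -178251447/12538210853125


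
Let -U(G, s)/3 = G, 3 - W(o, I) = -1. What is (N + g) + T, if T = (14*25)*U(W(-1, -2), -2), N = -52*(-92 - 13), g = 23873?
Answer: 25133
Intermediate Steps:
N = 5460 (N = -52*(-105) = 5460)
W(o, I) = 4 (W(o, I) = 3 - 1*(-1) = 3 + 1 = 4)
U(G, s) = -3*G
T = -4200 (T = (14*25)*(-3*4) = 350*(-12) = -4200)
(N + g) + T = (5460 + 23873) - 4200 = 29333 - 4200 = 25133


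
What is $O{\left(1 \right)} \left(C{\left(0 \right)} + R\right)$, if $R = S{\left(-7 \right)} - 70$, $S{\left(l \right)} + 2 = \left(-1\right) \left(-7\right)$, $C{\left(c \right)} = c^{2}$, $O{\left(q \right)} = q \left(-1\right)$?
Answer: $65$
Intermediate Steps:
$O{\left(q \right)} = - q$
$S{\left(l \right)} = 5$ ($S{\left(l \right)} = -2 - -7 = -2 + 7 = 5$)
$R = -65$ ($R = 5 - 70 = -65$)
$O{\left(1 \right)} \left(C{\left(0 \right)} + R\right) = \left(-1\right) 1 \left(0^{2} - 65\right) = - (0 - 65) = \left(-1\right) \left(-65\right) = 65$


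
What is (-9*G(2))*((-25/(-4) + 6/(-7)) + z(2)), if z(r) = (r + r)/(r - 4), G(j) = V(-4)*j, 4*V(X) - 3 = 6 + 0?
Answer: -7695/56 ≈ -137.41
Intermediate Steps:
V(X) = 9/4 (V(X) = ¾ + (6 + 0)/4 = ¾ + (¼)*6 = ¾ + 3/2 = 9/4)
G(j) = 9*j/4
z(r) = 2*r/(-4 + r) (z(r) = (2*r)/(-4 + r) = 2*r/(-4 + r))
(-9*G(2))*((-25/(-4) + 6/(-7)) + z(2)) = (-81*2/4)*((-25/(-4) + 6/(-7)) + 2*2/(-4 + 2)) = (-9*9/2)*((-25*(-¼) + 6*(-⅐)) + 2*2/(-2)) = -81*((25/4 - 6/7) + 2*2*(-½))/2 = -81*(151/28 - 2)/2 = -81/2*95/28 = -7695/56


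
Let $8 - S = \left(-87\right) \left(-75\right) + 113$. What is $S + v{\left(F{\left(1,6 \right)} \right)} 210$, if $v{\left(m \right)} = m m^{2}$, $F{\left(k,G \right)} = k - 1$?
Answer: $-6630$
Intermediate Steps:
$F{\left(k,G \right)} = -1 + k$ ($F{\left(k,G \right)} = k - 1 = -1 + k$)
$v{\left(m \right)} = m^{3}$
$S = -6630$ ($S = 8 - \left(\left(-87\right) \left(-75\right) + 113\right) = 8 - \left(6525 + 113\right) = 8 - 6638 = -6630$)
$S + v{\left(F{\left(1,6 \right)} \right)} 210 = -6630 + \left(-1 + 1\right)^{3} \cdot 210 = -6630 + 0^{3} \cdot 210 = -6630 + 0 \cdot 210 = -6630 + 0 = -6630$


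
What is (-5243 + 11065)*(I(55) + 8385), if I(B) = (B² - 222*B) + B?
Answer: -4337390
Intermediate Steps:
I(B) = B² - 221*B
(-5243 + 11065)*(I(55) + 8385) = (-5243 + 11065)*(55*(-221 + 55) + 8385) = 5822*(55*(-166) + 8385) = 5822*(-9130 + 8385) = 5822*(-745) = -4337390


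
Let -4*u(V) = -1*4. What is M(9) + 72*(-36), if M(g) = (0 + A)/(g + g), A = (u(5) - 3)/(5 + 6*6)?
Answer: -956449/369 ≈ -2592.0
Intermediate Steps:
u(V) = 1 (u(V) = -(-1)*4/4 = -1/4*(-4) = 1)
A = -2/41 (A = (1 - 3)/(5 + 6*6) = -2/(5 + 36) = -2/41 ≈ -0.048781)
M(g) = -1/(41*g) (M(g) = (0 - 2/41)/(g + g) = -2*1/(2*g)/41 = -1/(41*g))
M(9) + 72*(-36) = -1/41/9 + 72*(-36) = -1/41*1/9 - 2592 = -1/369 - 2592 = -956449/369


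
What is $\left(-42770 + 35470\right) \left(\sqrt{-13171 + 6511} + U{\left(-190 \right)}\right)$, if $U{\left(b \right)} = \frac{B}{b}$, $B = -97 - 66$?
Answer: $- \frac{118990}{19} - 43800 i \sqrt{185} \approx -6262.6 - 5.9574 \cdot 10^{5} i$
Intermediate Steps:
$B = -163$
$U{\left(b \right)} = - \frac{163}{b}$
$\left(-42770 + 35470\right) \left(\sqrt{-13171 + 6511} + U{\left(-190 \right)}\right) = \left(-42770 + 35470\right) \left(\sqrt{-13171 + 6511} - \frac{163}{-190}\right) = - 7300 \left(\sqrt{-6660} - - \frac{163}{190}\right) = - 7300 \left(6 i \sqrt{185} + \frac{163}{190}\right) = - 7300 \left(\frac{163}{190} + 6 i \sqrt{185}\right) = - \frac{118990}{19} - 43800 i \sqrt{185}$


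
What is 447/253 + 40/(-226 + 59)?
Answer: 64529/42251 ≈ 1.5273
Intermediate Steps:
447/253 + 40/(-226 + 59) = 447*(1/253) + 40/(-167) = 447/253 + 40*(-1/167) = 447/253 - 40/167 = 64529/42251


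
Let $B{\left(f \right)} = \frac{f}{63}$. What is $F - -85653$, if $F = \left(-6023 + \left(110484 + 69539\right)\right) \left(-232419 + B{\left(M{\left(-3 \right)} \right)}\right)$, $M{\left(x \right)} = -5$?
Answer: $- \frac{849257517287}{21} \approx -4.0441 \cdot 10^{10}$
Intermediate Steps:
$B{\left(f \right)} = \frac{f}{63}$ ($B{\left(f \right)} = f \frac{1}{63} = \frac{f}{63}$)
$F = - \frac{849259316000}{21}$ ($F = \left(-6023 + \left(110484 + 69539\right)\right) \left(-232419 + \frac{1}{63} \left(-5\right)\right) = \left(-6023 + 180023\right) \left(-232419 - \frac{5}{63}\right) = 174000 \left(- \frac{14642402}{63}\right) = - \frac{849259316000}{21} \approx -4.0441 \cdot 10^{10}$)
$F - -85653 = - \frac{849259316000}{21} - -85653 = - \frac{849259316000}{21} + 85653 = - \frac{849257517287}{21}$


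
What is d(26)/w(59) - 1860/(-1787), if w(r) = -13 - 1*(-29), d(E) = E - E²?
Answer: -565895/14296 ≈ -39.584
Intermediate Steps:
w(r) = 16 (w(r) = -13 + 29 = 16)
d(26)/w(59) - 1860/(-1787) = (26*(1 - 1*26))/16 - 1860/(-1787) = (26*(1 - 26))*(1/16) - 1860*(-1/1787) = (26*(-25))*(1/16) + 1860/1787 = -650*1/16 + 1860/1787 = -325/8 + 1860/1787 = -565895/14296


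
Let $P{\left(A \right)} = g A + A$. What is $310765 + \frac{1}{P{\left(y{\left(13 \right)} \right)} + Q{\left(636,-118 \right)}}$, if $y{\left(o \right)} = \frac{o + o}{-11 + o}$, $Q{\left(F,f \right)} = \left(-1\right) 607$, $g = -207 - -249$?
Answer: $\frac{14916719}{48} \approx 3.1077 \cdot 10^{5}$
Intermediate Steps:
$g = 42$ ($g = -207 + 249 = 42$)
$Q{\left(F,f \right)} = -607$
$y{\left(o \right)} = \frac{2 o}{-11 + o}$
$P{\left(A \right)} = 43 A$ ($P{\left(A \right)} = 42 A + A = 43 A$)
$310765 + \frac{1}{P{\left(y{\left(13 \right)} \right)} + Q{\left(636,-118 \right)}} = 310765 + \frac{1}{43 \cdot 2 \cdot 13 \frac{1}{-11 + 13} - 607} = 310765 + \frac{1}{43 \cdot 2 \cdot 13 \cdot \frac{1}{2} - 607} = 310765 + \frac{1}{43 \cdot 13 - 607} = 310765 + \frac{1}{559 - 607} = 310765 + \frac{1}{-48} = 310765 - \frac{1}{48} = \frac{14916719}{48}$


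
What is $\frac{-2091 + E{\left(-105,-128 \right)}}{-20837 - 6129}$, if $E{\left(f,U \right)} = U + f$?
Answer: $\frac{1162}{13483} \approx 0.086183$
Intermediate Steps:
$\frac{-2091 + E{\left(-105,-128 \right)}}{-20837 - 6129} = \frac{-2091 - 233}{-20837 - 6129} = \frac{-2091 - 233}{-26966} = \left(-2324\right) \left(- \frac{1}{26966}\right) = \frac{1162}{13483}$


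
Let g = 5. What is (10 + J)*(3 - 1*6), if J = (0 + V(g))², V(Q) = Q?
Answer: -105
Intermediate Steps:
J = 25 (J = (0 + 5)² = 5² = 25)
(10 + J)*(3 - 1*6) = (10 + 25)*(3 - 1*6) = 35*(3 - 6) = 35*(-3) = -105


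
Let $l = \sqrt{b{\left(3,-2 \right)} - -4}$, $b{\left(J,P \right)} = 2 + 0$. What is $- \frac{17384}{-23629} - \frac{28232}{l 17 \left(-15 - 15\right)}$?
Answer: $\frac{17384}{23629} + \frac{7058 \sqrt{6}}{765} \approx 23.335$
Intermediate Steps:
$b{\left(J,P \right)} = 2$
$l = \sqrt{6}$ ($l = \sqrt{2 - -4} = \sqrt{2 + \left(-3 + 7\right)} = \sqrt{2 + 4} = \sqrt{6} \approx 2.4495$)
$- \frac{17384}{-23629} - \frac{28232}{l 17 \left(-15 - 15\right)} = - \frac{17384}{-23629} - \frac{28232}{\sqrt{6} \cdot 17 \left(-15 - 15\right)} = \left(-17384\right) \left(- \frac{1}{23629}\right) - \frac{28232}{17 \sqrt{6} \left(-15 - 15\right)} = \frac{17384}{23629} - \frac{28232}{17 \sqrt{6} \left(-30\right)} = \frac{17384}{23629} - \frac{28232}{\left(-510\right) \sqrt{6}} = \frac{17384}{23629} - 28232 \left(- \frac{\sqrt{6}}{3060}\right) = \frac{17384}{23629} + \frac{7058 \sqrt{6}}{765}$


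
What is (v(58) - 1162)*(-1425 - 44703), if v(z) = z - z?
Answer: 53600736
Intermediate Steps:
v(z) = 0
(v(58) - 1162)*(-1425 - 44703) = (0 - 1162)*(-1425 - 44703) = -1162*(-46128) = 53600736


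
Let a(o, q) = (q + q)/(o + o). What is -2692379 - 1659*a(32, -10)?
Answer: -43069769/16 ≈ -2.6919e+6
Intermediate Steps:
a(o, q) = q/o (a(o, q) = (2*q)/((2*o)) = (2*q)*(1/(2*o)) = q/o)
-2692379 - 1659*a(32, -10) = -2692379 - (-16590)/32 = -2692379 - 1659*(-5/16) = -2692379 + 8295/16 = -43069769/16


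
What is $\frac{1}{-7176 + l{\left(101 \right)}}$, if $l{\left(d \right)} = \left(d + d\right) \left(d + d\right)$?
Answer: $\frac{1}{33628} \approx 2.9737 \cdot 10^{-5}$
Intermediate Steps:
$l{\left(d \right)} = 4 d^{2}$ ($l{\left(d \right)} = 2 d 2 d = 4 d^{2}$)
$\frac{1}{-7176 + l{\left(101 \right)}} = \frac{1}{-7176 + 4 \cdot 101^{2}} = \frac{1}{-7176 + 4 \cdot 10201} = \frac{1}{-7176 + 40804} = \frac{1}{33628}$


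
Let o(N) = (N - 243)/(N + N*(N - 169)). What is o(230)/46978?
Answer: -13/669906280 ≈ -1.9406e-8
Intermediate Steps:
o(N) = (-243 + N)/(N + N*(-169 + N))
o(230)/46978 = ((-243 + 230)/(230*(-168 + 230)))/46978 = ((1/230)*(-13)/62)*(1/46978) = ((1/230)*(1/62)*(-13))*(1/46978) = -13/14260*1/46978 = -13/669906280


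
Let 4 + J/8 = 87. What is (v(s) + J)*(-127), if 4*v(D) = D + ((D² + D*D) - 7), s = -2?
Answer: -337185/4 ≈ -84296.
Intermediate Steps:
v(D) = -7/4 + D²/2 + D/4 (v(D) = (D + ((D² + D*D) - 7))/4 = (D + ((D² + D²) - 7))/4 = (D + (2*D² - 7))/4 = (D + (-7 + 2*D²))/4 = (-7 + D + 2*D²)/4 = -7/4 + D²/2 + D/4)
J = 664 (J = -32 + 8*87 = -32 + 696 = 664)
(v(s) + J)*(-127) = ((-7/4 + (½)*(-2)² + (¼)*(-2)) + 664)*(-127) = ((-7/4 + (½)*4 - ½) + 664)*(-127) = ((-7/4 + 2 - ½) + 664)*(-127) = (-¼ + 664)*(-127) = (2655/4)*(-127) = -337185/4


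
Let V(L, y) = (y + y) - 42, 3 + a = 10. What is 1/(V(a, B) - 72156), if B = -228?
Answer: -1/72654 ≈ -1.3764e-5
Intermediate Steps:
a = 7 (a = -3 + 10 = 7)
V(L, y) = -42 + 2*y (V(L, y) = 2*y - 42 = -42 + 2*y)
1/(V(a, B) - 72156) = 1/((-42 + 2*(-228)) - 72156) = 1/((-42 - 456) - 72156) = 1/(-498 - 72156) = 1/(-72654) = -1/72654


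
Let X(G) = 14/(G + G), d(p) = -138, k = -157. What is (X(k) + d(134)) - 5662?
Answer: -910607/157 ≈ -5800.0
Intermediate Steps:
X(G) = 7/G (X(G) = 14/((2*G)) = 14*(1/(2*G)) = 7/G)
(X(k) + d(134)) - 5662 = (7/(-157) - 138) - 5662 = (7*(-1/157) - 138) - 5662 = (-7/157 - 138) - 5662 = -21673/157 - 5662 = -910607/157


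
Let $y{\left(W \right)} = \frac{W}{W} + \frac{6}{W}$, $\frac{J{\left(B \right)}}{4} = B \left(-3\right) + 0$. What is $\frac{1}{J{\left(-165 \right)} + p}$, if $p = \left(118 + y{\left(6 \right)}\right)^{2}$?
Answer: $\frac{1}{16380} \approx 6.105 \cdot 10^{-5}$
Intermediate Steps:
$J{\left(B \right)} = - 12 B$ ($J{\left(B \right)} = 4 \left(B \left(-3\right) + 0\right) = 4 \left(- 3 B + 0\right) = 4 \left(- 3 B\right) = - 12 B$)
$y{\left(W \right)} = 1 + \frac{6}{W}$
$p = 14400$ ($p = \left(118 + \frac{6 + 6}{6}\right)^{2} = \left(118 + \frac{1}{6} \cdot 12\right)^{2} = \left(118 + 2\right)^{2} = 120^{2} = 14400$)
$\frac{1}{J{\left(-165 \right)} + p} = \frac{1}{\left(-12\right) \left(-165\right) + 14400} = \frac{1}{1980 + 14400} = \frac{1}{16380}$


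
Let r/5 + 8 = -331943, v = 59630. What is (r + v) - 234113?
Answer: -1834238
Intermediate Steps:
r = -1659755 (r = -40 + 5*(-331943) = -40 - 1659715 = -1659755)
(r + v) - 234113 = (-1659755 + 59630) - 234113 = -1600125 - 234113 = -1834238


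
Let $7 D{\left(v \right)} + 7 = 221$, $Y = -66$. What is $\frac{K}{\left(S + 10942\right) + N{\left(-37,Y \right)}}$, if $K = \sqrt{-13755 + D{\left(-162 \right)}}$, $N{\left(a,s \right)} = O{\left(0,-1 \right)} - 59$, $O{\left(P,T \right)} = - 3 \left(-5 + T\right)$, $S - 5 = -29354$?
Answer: $- \frac{i \sqrt{672497}}{129136} \approx - 0.0063504 i$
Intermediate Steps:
$D{\left(v \right)} = \frac{214}{7}$ ($D{\left(v \right)} = -1 + \frac{1}{7} \cdot 221 = -1 + \frac{221}{7} = \frac{214}{7}$)
$S = -29349$ ($S = 5 - 29354 = -29349$)
$O{\left(P,T \right)} = 15 - 3 T$
$N{\left(a,s \right)} = -41$ ($N{\left(a,s \right)} = \left(15 - -3\right) - 59 = \left(15 + 3\right) - 59 = 18 - 59 = -41$)
$K = \frac{i \sqrt{672497}}{7}$ ($K = \sqrt{-13755 + \frac{214}{7}} = \sqrt{- \frac{96071}{7}} = \frac{i \sqrt{672497}}{7} \approx 117.15 i$)
$\frac{K}{\left(S + 10942\right) + N{\left(-37,Y \right)}} = \frac{\frac{1}{7} i \sqrt{672497}}{\left(-29349 + 10942\right) - 41} = \frac{\frac{1}{7} i \sqrt{672497}}{-18407 - 41} = \frac{\frac{1}{7} i \sqrt{672497}}{-18448} = \frac{i \sqrt{672497}}{7} \left(- \frac{1}{18448}\right) = - \frac{i \sqrt{672497}}{129136}$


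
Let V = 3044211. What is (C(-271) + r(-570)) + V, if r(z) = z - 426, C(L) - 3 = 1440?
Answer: 3044658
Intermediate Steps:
C(L) = 1443 (C(L) = 3 + 1440 = 1443)
r(z) = -426 + z
(C(-271) + r(-570)) + V = (1443 + (-426 - 570)) + 3044211 = (1443 - 996) + 3044211 = 447 + 3044211 = 3044658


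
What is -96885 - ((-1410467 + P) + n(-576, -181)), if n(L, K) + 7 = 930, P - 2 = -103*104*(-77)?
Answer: 487833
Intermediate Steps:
P = 824826 (P = 2 - 103*104*(-77) = 2 - 10712*(-77) = 2 + 824824 = 824826)
n(L, K) = 923 (n(L, K) = -7 + 930 = 923)
-96885 - ((-1410467 + P) + n(-576, -181)) = -96885 - ((-1410467 + 824826) + 923) = -96885 - (-585641 + 923) = -96885 - 1*(-584718) = -96885 + 584718 = 487833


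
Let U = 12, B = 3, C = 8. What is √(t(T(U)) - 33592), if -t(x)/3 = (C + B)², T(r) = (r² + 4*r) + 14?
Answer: I*√33955 ≈ 184.27*I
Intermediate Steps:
T(r) = 14 + r² + 4*r
t(x) = -363 (t(x) = -3*(8 + 3)² = -3*11² = -3*121 = -363)
√(t(T(U)) - 33592) = √(-363 - 33592) = √(-33955) = I*√33955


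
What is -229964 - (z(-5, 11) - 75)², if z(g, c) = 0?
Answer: -235589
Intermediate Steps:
-229964 - (z(-5, 11) - 75)² = -229964 - (0 - 75)² = -229964 - 1*(-75)² = -229964 - 1*5625 = -229964 - 5625 = -235589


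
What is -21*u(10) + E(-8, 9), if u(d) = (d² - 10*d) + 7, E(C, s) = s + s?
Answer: -129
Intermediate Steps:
E(C, s) = 2*s
u(d) = 7 + d² - 10*d
-21*u(10) + E(-8, 9) = -21*(7 + 10² - 10*10) + 2*9 = -21*(7 + 100 - 100) + 18 = -21*7 + 18 = -147 + 18 = -129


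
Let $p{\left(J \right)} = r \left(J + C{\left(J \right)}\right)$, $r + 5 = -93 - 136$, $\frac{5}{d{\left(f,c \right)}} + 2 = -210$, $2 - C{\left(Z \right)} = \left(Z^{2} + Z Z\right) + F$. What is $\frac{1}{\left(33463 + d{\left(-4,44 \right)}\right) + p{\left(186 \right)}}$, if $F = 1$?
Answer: $\frac{212}{3430294191} \approx 6.1802 \cdot 10^{-8}$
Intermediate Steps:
$C{\left(Z \right)} = 1 - 2 Z^{2}$ ($C{\left(Z \right)} = 2 - \left(\left(Z^{2} + Z Z\right) + 1\right) = 2 - \left(\left(Z^{2} + Z^{2}\right) + 1\right) = 2 - \left(2 Z^{2} + 1\right) = 2 - \left(1 + 2 Z^{2}\right) = 1 - 2 Z^{2}$)
$d{\left(f,c \right)} = - \frac{5}{212}$ ($d{\left(f,c \right)} = \frac{5}{-2 - 210} = \frac{5}{-212} = 5 \left(- \frac{1}{212}\right) = - \frac{5}{212}$)
$r = -234$ ($r = -5 - 229 = -234$)
$p{\left(J \right)} = -234 - 234 J + 468 J^{2}$ ($p{\left(J \right)} = - 234 \left(J - \left(-1 + 2 J^{2}\right)\right) = - 234 \left(1 + J - 2 J^{2}\right) = -234 - 234 J + 468 J^{2}$)
$\frac{1}{\left(33463 + d{\left(-4,44 \right)}\right) + p{\left(186 \right)}} = \frac{1}{\left(33463 - \frac{5}{212}\right) - \left(43758 - 16190928\right)} = \frac{1}{\frac{7094151}{212} - -16147170} = \frac{1}{\frac{7094151}{212} + 16147170} = \frac{1}{\frac{3430294191}{212}} = \frac{212}{3430294191}$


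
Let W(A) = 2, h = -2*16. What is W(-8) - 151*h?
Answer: 4834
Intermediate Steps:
h = -32
W(-8) - 151*h = 2 - 151*(-32) = 2 + 4832 = 4834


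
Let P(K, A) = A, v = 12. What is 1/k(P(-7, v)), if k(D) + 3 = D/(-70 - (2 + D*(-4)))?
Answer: -2/7 ≈ -0.28571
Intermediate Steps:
k(D) = -3 + D/(-72 + 4*D) (k(D) = -3 + D/(-70 - (2 + D*(-4))) = -3 + D/(-70 - (2 - 4*D)) = -3 + D/(-70 + (-2 + 4*D)) = -3 + D/(-72 + 4*D))
1/k(P(-7, v)) = 1/((216 - 11*12)/(4*(-18 + 12))) = 1/((¼)*(216 - 132)/(-6)) = 1/((¼)*(-⅙)*84) = 1/(-7/2) = -2/7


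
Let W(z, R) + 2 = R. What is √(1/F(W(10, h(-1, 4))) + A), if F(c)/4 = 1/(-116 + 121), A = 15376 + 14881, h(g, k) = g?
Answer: √121033/2 ≈ 173.95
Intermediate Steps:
W(z, R) = -2 + R
A = 30257
F(c) = ⅘ (F(c) = 4/(-116 + 121) = 4/5 = 4*(⅕) = ⅘)
√(1/F(W(10, h(-1, 4))) + A) = √(1/(⅘) + 30257) = √(5/4 + 30257) = √(121033/4) = √121033/2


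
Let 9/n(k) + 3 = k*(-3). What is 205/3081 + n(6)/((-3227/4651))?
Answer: 47619938/69596709 ≈ 0.68423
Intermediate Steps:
n(k) = 9/(-3 - 3*k) (n(k) = 9/(-3 + k*(-3)) = 9/(-3 - 3*k))
205/3081 + n(6)/((-3227/4651)) = 205/3081 + (-3/(1 + 6))/((-3227/4651)) = 205*(1/3081) + (-3/7)/((-3227*1/4651)) = 205/3081 + (-3*⅐)/(-3227/4651) = 205/3081 - 3/7*(-4651/3227) = 205/3081 + 13953/22589 = 47619938/69596709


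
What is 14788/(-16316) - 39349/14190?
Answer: -212965001/57881010 ≈ -3.6794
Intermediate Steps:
14788/(-16316) - 39349/14190 = 14788*(-1/16316) - 39349*1/14190 = -3697/4079 - 39349/14190 = -212965001/57881010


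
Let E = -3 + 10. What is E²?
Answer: 49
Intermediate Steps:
E = 7
E² = 7² = 49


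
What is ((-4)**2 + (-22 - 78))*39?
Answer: -3276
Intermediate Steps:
((-4)**2 + (-22 - 78))*39 = (16 - 100)*39 = -84*39 = -3276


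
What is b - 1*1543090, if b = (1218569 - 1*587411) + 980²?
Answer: 48468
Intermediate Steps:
b = 1591558 (b = (1218569 - 587411) + 960400 = 631158 + 960400 = 1591558)
b - 1*1543090 = 1591558 - 1*1543090 = 1591558 - 1543090 = 48468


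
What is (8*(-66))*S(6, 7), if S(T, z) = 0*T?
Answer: 0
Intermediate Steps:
S(T, z) = 0
(8*(-66))*S(6, 7) = (8*(-66))*0 = -528*0 = 0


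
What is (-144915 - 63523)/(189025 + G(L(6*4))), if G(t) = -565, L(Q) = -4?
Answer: -104219/94230 ≈ -1.1060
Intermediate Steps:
(-144915 - 63523)/(189025 + G(L(6*4))) = (-144915 - 63523)/(189025 - 565) = -208438/188460 = -208438*1/188460 = -104219/94230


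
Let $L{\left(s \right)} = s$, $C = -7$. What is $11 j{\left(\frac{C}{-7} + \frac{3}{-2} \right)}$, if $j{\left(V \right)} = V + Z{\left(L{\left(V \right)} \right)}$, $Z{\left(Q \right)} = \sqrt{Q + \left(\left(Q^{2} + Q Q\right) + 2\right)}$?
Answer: $- \frac{11}{2} + 11 \sqrt{2} \approx 10.056$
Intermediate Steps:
$Z{\left(Q \right)} = \sqrt{2 + Q + 2 Q^{2}}$ ($Z{\left(Q \right)} = \sqrt{Q + \left(\left(Q^{2} + Q^{2}\right) + 2\right)} = \sqrt{Q + \left(2 Q^{2} + 2\right)} = \sqrt{Q + \left(2 + 2 Q^{2}\right)} = \sqrt{2 + Q + 2 Q^{2}}$)
$j{\left(V \right)} = V + \sqrt{2 + V + 2 V^{2}}$
$11 j{\left(\frac{C}{-7} + \frac{3}{-2} \right)} = 11 \left(\left(- \frac{7}{-7} + \frac{3}{-2}\right) + \sqrt{2 + \left(- \frac{7}{-7} + \frac{3}{-2}\right) + 2 \left(- \frac{7}{-7} + \frac{3}{-2}\right)^{2}}\right) = 11 \left(\left(\left(-7\right) \left(- \frac{1}{7}\right) + 3 \left(- \frac{1}{2}\right)\right) + \sqrt{2 + \left(\left(-7\right) \left(- \frac{1}{7}\right) + 3 \left(- \frac{1}{2}\right)\right) + 2 \left(\left(-7\right) \left(- \frac{1}{7}\right) + 3 \left(- \frac{1}{2}\right)\right)^{2}}\right) = 11 \left(\left(1 - \frac{3}{2}\right) + \sqrt{2 + \left(1 - \frac{3}{2}\right) + 2 \left(1 - \frac{3}{2}\right)^{2}}\right) = 11 \left(- \frac{1}{2} + \sqrt{2 - \frac{1}{2} + 2 \left(- \frac{1}{2}\right)^{2}}\right) = 11 \left(- \frac{1}{2} + \sqrt{2 - \frac{1}{2} + 2 \cdot \frac{1}{4}}\right) = 11 \left(- \frac{1}{2} + \sqrt{2 - \frac{1}{2} + \frac{1}{2}}\right) = 11 \left(- \frac{1}{2} + \sqrt{2}\right) = - \frac{11}{2} + 11 \sqrt{2}$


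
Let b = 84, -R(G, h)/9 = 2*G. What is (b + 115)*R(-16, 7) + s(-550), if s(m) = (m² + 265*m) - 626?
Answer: 213436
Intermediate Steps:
R(G, h) = -18*G
s(m) = -626 + m² + 265*m
(b + 115)*R(-16, 7) + s(-550) = (84 + 115)*(-18*(-16)) + (-626 + (-550)² + 265*(-550)) = 199*288 + (-626 + 302500 - 145750) = 57312 + 156124 = 213436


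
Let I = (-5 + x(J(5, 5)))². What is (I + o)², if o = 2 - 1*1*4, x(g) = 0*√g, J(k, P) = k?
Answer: 529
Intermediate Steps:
x(g) = 0
I = 25 (I = (-5 + 0)² = (-5)² = 25)
o = -2 (o = 2 - 1*4 = 2 - 4 = -2)
(I + o)² = (25 - 2)² = 23² = 529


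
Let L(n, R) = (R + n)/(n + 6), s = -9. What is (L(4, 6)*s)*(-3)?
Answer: 27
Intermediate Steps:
L(n, R) = (R + n)/(6 + n)
(L(4, 6)*s)*(-3) = (((6 + 4)/(6 + 4))*(-9))*(-3) = ((10/10)*(-9))*(-3) = (((⅒)*10)*(-9))*(-3) = (1*(-9))*(-3) = -9*(-3) = 27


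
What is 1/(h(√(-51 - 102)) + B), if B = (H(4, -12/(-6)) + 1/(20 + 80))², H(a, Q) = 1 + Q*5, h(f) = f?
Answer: 1346890000/164970140489 - 100000000*I*√17/494910421467 ≈ 0.0081645 - 0.0008331*I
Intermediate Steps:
H(a, Q) = 1 + 5*Q
B = 1212201/10000 (B = ((1 + 5*(-12/(-6))) + 1/(20 + 80))² = ((1 + 5*(-12*(-⅙))) + 1/100)² = ((1 + 5*2) + 1/100)² = ((1 + 10) + 1/100)² = (11 + 1/100)² = (1101/100)² = 1212201/10000 ≈ 121.22)
1/(h(√(-51 - 102)) + B) = 1/(√(-51 - 102) + 1212201/10000) = 1/(√(-153) + 1212201/10000) = 1/(3*I*√17 + 1212201/10000) = 1/(1212201/10000 + 3*I*√17)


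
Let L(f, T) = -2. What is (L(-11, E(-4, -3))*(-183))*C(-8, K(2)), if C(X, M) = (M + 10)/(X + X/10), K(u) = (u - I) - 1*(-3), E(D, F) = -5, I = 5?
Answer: -4575/11 ≈ -415.91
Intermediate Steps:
K(u) = -2 + u (K(u) = (u - 1*5) - 1*(-3) = (u - 5) + 3 = (-5 + u) + 3 = -2 + u)
C(X, M) = 10*(10 + M)/(11*X) (C(X, M) = (10 + M)/(X + X*(⅒)) = (10 + M)/(X + X/10) = (10 + M)/((11*X/10)) = (10 + M)*(10/(11*X)) = 10*(10 + M)/(11*X))
(L(-11, E(-4, -3))*(-183))*C(-8, K(2)) = (-2*(-183))*((10/11)*(10 + (-2 + 2))/(-8)) = 366*((10/11)*(-⅛)*(10 + 0)) = 366*((10/11)*(-⅛)*10) = 366*(-25/22) = -4575/11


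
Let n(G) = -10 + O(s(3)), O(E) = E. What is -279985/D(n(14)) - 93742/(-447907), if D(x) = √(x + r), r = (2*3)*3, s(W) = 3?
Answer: 93742/447907 - 279985*√11/11 ≈ -84419.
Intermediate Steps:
r = 18 (r = 6*3 = 18)
n(G) = -7 (n(G) = -10 + 3 = -7)
D(x) = √(18 + x) (D(x) = √(x + 18) = √(18 + x))
-279985/D(n(14)) - 93742/(-447907) = -279985/√(18 - 7) - 93742/(-447907) = -279985*√11/11 - 93742*(-1/447907) = -279985*√11/11 + 93742/447907 = 93742/447907 - 279985*√11/11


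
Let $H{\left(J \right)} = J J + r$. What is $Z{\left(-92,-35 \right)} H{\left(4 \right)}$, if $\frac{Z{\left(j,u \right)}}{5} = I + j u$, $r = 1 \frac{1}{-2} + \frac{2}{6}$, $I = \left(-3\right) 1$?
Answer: $\frac{1528075}{6} \approx 2.5468 \cdot 10^{5}$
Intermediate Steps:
$I = -3$
$r = - \frac{1}{6}$ ($r = 1 \left(- \frac{1}{2}\right) + 2 \cdot \frac{1}{6} = - \frac{1}{2} + \frac{1}{3} = - \frac{1}{6} \approx -0.16667$)
$H{\left(J \right)} = - \frac{1}{6} + J^{2}$ ($H{\left(J \right)} = J J - \frac{1}{6} = J^{2} - \frac{1}{6} = - \frac{1}{6} + J^{2}$)
$Z{\left(j,u \right)} = -15 + 5 j u$ ($Z{\left(j,u \right)} = 5 \left(-3 + j u\right) = -15 + 5 j u$)
$Z{\left(-92,-35 \right)} H{\left(4 \right)} = \left(-15 + 5 \left(-92\right) \left(-35\right)\right) \left(- \frac{1}{6} + 4^{2}\right) = \left(-15 + 16100\right) \left(- \frac{1}{6} + 16\right) = 16085 \cdot \frac{95}{6} = \frac{1528075}{6}$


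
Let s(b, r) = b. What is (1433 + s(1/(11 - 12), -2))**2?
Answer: 2050624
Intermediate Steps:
(1433 + s(1/(11 - 12), -2))**2 = (1433 + 1/(11 - 12))**2 = (1433 + 1/(-1))**2 = (1433 - 1)**2 = 1432**2 = 2050624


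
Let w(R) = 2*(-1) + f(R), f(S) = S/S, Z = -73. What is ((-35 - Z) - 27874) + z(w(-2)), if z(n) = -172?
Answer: -28008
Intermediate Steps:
f(S) = 1
w(R) = -1 (w(R) = 2*(-1) + 1 = -2 + 1 = -1)
((-35 - Z) - 27874) + z(w(-2)) = ((-35 - 1*(-73)) - 27874) - 172 = ((-35 + 73) - 27874) - 172 = (38 - 27874) - 172 = -27836 - 172 = -28008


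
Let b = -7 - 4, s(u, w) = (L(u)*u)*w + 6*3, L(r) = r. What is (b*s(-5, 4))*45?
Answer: -58410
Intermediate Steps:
s(u, w) = 18 + w*u² (s(u, w) = (u*u)*w + 6*3 = u²*w + 18 = w*u² + 18 = 18 + w*u²)
b = -11
(b*s(-5, 4))*45 = -11*(18 + 4*(-5)²)*45 = -11*(18 + 4*25)*45 = -11*(18 + 100)*45 = -11*118*45 = -1298*45 = -58410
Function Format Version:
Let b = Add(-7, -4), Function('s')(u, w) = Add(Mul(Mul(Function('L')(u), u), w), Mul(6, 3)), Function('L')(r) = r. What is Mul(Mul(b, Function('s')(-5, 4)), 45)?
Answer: -58410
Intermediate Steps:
Function('s')(u, w) = Add(18, Mul(w, Pow(u, 2))) (Function('s')(u, w) = Add(Mul(Mul(u, u), w), Mul(6, 3)) = Add(Mul(Pow(u, 2), w), 18) = Add(Mul(w, Pow(u, 2)), 18) = Add(18, Mul(w, Pow(u, 2))))
b = -11
Mul(Mul(b, Function('s')(-5, 4)), 45) = Mul(Mul(-11, Add(18, Mul(4, Pow(-5, 2)))), 45) = Mul(Mul(-11, Add(18, Mul(4, 25))), 45) = Mul(Mul(-11, Add(18, 100)), 45) = Mul(Mul(-11, 118), 45) = Mul(-1298, 45) = -58410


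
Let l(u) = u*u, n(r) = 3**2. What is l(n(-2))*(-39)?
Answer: -3159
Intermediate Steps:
n(r) = 9
l(u) = u**2
l(n(-2))*(-39) = 9**2*(-39) = 81*(-39) = -3159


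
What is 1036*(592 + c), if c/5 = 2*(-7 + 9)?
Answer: 634032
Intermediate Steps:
c = 20 (c = 5*(2*(-7 + 9)) = 5*(2*2) = 5*4 = 20)
1036*(592 + c) = 1036*(592 + 20) = 1036*612 = 634032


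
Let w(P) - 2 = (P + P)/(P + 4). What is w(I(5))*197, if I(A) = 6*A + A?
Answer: 29156/39 ≈ 747.59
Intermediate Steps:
I(A) = 7*A
w(P) = 2 + 2*P/(4 + P) (w(P) = 2 + (P + P)/(P + 4) = 2 + (2*P)/(4 + P) = 2 + 2*P/(4 + P))
w(I(5))*197 = (4*(2 + 7*5)/(4 + 7*5))*197 = (4*(2 + 35)/(4 + 35))*197 = (4*37/39)*197 = (4*(1/39)*37)*197 = (148/39)*197 = 29156/39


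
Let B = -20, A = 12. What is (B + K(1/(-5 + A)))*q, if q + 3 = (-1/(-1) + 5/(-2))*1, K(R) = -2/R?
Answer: 153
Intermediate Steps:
q = -9/2 (q = -3 + (-1/(-1) + 5/(-2))*1 = -3 + (-1*(-1) + 5*(-½))*1 = -3 + (1 - 5/2)*1 = -3 - 3/2*1 = -3 - 3/2 = -9/2 ≈ -4.5000)
(B + K(1/(-5 + A)))*q = (-20 - 2/(1/(-5 + 12)))*(-9/2) = (-20 - 2/(1/7))*(-9/2) = (-20 - 2/⅐)*(-9/2) = (-20 - 2*7)*(-9/2) = (-20 - 14)*(-9/2) = -34*(-9/2) = 153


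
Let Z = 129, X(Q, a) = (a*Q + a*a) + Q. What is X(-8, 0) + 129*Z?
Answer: 16633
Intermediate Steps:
X(Q, a) = Q + a² + Q*a (X(Q, a) = (Q*a + a²) + Q = (a² + Q*a) + Q = Q + a² + Q*a)
X(-8, 0) + 129*Z = (-8 + 0² - 8*0) + 129*129 = (-8 + 0 + 0) + 16641 = -8 + 16641 = 16633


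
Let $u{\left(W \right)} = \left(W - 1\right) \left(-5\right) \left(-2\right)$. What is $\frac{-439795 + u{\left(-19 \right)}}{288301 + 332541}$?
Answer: $- \frac{439995}{620842} \approx -0.70871$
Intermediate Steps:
$u{\left(W \right)} = -10 + 10 W$ ($u{\left(W \right)} = \left(W - 1\right) \left(-5\right) \left(-2\right) = \left(-1 + W\right) \left(-5\right) \left(-2\right) = \left(5 - 5 W\right) \left(-2\right) = -10 + 10 W$)
$\frac{-439795 + u{\left(-19 \right)}}{288301 + 332541} = \frac{-439795 + \left(-10 + 10 \left(-19\right)\right)}{288301 + 332541} = \frac{-439795 - 200}{620842} = \left(-439795 - 200\right) \frac{1}{620842} = \left(-439995\right) \frac{1}{620842} = - \frac{439995}{620842}$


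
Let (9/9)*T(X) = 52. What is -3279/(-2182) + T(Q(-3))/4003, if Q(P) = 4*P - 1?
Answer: 13239301/8734546 ≈ 1.5157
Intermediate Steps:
Q(P) = -1 + 4*P
T(X) = 52
-3279/(-2182) + T(Q(-3))/4003 = -3279/(-2182) + 52/4003 = -3279*(-1/2182) + 52*(1/4003) = 3279/2182 + 52/4003 = 13239301/8734546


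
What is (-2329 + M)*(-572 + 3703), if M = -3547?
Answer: -18397756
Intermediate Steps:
(-2329 + M)*(-572 + 3703) = (-2329 - 3547)*(-572 + 3703) = -5876*3131 = -18397756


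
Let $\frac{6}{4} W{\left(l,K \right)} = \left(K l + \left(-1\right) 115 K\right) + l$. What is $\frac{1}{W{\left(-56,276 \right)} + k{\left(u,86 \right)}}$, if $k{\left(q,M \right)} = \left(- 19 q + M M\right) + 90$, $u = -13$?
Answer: $- \frac{3}{71305} \approx -4.2073 \cdot 10^{-5}$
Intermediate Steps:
$k{\left(q,M \right)} = 90 + M^{2} - 19 q$ ($k{\left(q,M \right)} = \left(- 19 q + M^{2}\right) + 90 = \left(M^{2} - 19 q\right) + 90 = 90 + M^{2} - 19 q$)
$W{\left(l,K \right)} = - \frac{230 K}{3} + \frac{2 l}{3} + \frac{2 K l}{3}$ ($W{\left(l,K \right)} = \frac{2 \left(\left(K l + \left(-1\right) 115 K\right) + l\right)}{3} = \frac{2 \left(\left(K l - 115 K\right) + l\right)}{3} = \frac{2 \left(\left(- 115 K + K l\right) + l\right)}{3} = \frac{2 \left(l - 115 K + K l\right)}{3} = - \frac{230 K}{3} + \frac{2 l}{3} + \frac{2 K l}{3}$)
$\frac{1}{W{\left(-56,276 \right)} + k{\left(u,86 \right)}} = \frac{1}{\left(\left(- \frac{230}{3}\right) 276 + \frac{2}{3} \left(-56\right) + \frac{2}{3} \cdot 276 \left(-56\right)\right) + \left(90 + 86^{2} - -247\right)} = \frac{1}{\left(-21160 - \frac{112}{3} - 10304\right) + \left(90 + 7396 + 247\right)} = \frac{1}{- \frac{94504}{3} + 7733} = \frac{1}{- \frac{71305}{3}} = - \frac{3}{71305}$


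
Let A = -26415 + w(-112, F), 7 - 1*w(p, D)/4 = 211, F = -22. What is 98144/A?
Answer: -98144/27231 ≈ -3.6041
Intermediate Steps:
w(p, D) = -816 (w(p, D) = 28 - 4*211 = 28 - 844 = -816)
A = -27231 (A = -26415 - 816 = -27231)
98144/A = 98144/(-27231) = 98144*(-1/27231) = -98144/27231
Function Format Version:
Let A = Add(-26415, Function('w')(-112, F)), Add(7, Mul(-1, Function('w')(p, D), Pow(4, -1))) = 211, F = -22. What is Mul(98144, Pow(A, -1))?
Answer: Rational(-98144, 27231) ≈ -3.6041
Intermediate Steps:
Function('w')(p, D) = -816 (Function('w')(p, D) = Add(28, Mul(-4, 211)) = Add(28, -844) = -816)
A = -27231 (A = Add(-26415, -816) = -27231)
Mul(98144, Pow(A, -1)) = Mul(98144, Pow(-27231, -1)) = Mul(98144, Rational(-1, 27231)) = Rational(-98144, 27231)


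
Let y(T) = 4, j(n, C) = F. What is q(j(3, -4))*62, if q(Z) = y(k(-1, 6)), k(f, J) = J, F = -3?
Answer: 248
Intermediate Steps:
j(n, C) = -3
q(Z) = 4
q(j(3, -4))*62 = 4*62 = 248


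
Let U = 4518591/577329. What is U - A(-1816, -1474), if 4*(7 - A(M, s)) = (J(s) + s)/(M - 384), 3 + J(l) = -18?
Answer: 337549417/338699680 ≈ 0.99660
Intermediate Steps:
U = 1506197/192443 (U = 4518591*(1/577329) = 1506197/192443 ≈ 7.8267)
J(l) = -21 (J(l) = -3 - 18 = -21)
A(M, s) = 7 - (-21 + s)/(4*(-384 + M)) (A(M, s) = 7 - (-21 + s)/(4*(M - 384)) = 7 - (-21 + s)/(4*(-384 + M)))
U - A(-1816, -1474) = 1506197/192443 - (-10731 - 1*(-1474) + 28*(-1816))/(4*(-384 - 1816)) = 1506197/192443 - (-10731 + 1474 - 50848)/(4*(-2200)) = 1506197/192443 - (-1)*(-60105)/(4*2200) = 1506197/192443 - 1*12021/1760 = 1506197/192443 - 12021/1760 = 337549417/338699680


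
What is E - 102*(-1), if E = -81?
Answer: 21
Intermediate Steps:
E - 102*(-1) = -81 - 102*(-1) = -81 - 34*(-3) = -81 + 102 = 21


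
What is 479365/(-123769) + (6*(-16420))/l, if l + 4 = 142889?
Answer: -16137557981/3536946713 ≈ -4.5626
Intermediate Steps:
l = 142885 (l = -4 + 142889 = 142885)
479365/(-123769) + (6*(-16420))/l = 479365/(-123769) + (6*(-16420))/142885 = 479365*(-1/123769) - 98520*1/142885 = -479365/123769 - 19704/28577 = -16137557981/3536946713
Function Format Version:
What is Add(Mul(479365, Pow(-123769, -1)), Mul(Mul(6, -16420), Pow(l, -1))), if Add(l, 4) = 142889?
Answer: Rational(-16137557981, 3536946713) ≈ -4.5626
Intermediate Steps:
l = 142885 (l = Add(-4, 142889) = 142885)
Add(Mul(479365, Pow(-123769, -1)), Mul(Mul(6, -16420), Pow(l, -1))) = Add(Mul(479365, Pow(-123769, -1)), Mul(Mul(6, -16420), Pow(142885, -1))) = Add(Mul(479365, Rational(-1, 123769)), Mul(-98520, Rational(1, 142885))) = Add(Rational(-479365, 123769), Rational(-19704, 28577)) = Rational(-16137557981, 3536946713)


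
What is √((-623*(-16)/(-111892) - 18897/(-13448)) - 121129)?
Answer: I*√2549231051358184446/4587572 ≈ 348.03*I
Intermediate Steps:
√((-623*(-16)/(-111892) - 18897/(-13448)) - 121129) = √((9968*(-1/111892) - 18897*(-1/13448)) - 121129) = √((-2492/27973 + 18897/13448) - 121129) = √(495093365/376180904 - 121129) = √(-45565921627251/376180904) = I*√2549231051358184446/4587572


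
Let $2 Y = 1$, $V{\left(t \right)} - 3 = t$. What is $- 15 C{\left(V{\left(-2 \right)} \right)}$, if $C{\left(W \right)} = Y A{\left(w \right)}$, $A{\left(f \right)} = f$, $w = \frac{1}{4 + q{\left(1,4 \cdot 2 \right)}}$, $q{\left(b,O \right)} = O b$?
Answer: $- \frac{5}{8} \approx -0.625$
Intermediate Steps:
$V{\left(t \right)} = 3 + t$
$Y = \frac{1}{2}$ ($Y = \frac{1}{2} \cdot 1 = \frac{1}{2} \approx 0.5$)
$w = \frac{1}{12}$ ($w = \frac{1}{4 + 4 \cdot 2 \cdot 1} = \frac{1}{4 + 8 \cdot 1} = \frac{1}{4 + 8} = \frac{1}{12} \approx 0.083333$)
$C{\left(W \right)} = \frac{1}{24}$ ($C{\left(W \right)} = \frac{1}{2} \cdot \frac{1}{12} = \frac{1}{24}$)
$- 15 C{\left(V{\left(-2 \right)} \right)} = \left(-15\right) \frac{1}{24} = - \frac{5}{8}$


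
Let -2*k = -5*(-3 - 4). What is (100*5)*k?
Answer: -8750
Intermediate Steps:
k = -35/2 (k = -(-5)*(-3 - 4)/2 = -(-5)*(-7)/2 = -½*35 = -35/2 ≈ -17.500)
(100*5)*k = (100*5)*(-35/2) = 500*(-35/2) = -8750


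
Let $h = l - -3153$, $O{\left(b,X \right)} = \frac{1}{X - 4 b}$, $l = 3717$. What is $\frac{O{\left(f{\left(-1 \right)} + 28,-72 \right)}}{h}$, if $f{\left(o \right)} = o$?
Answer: $- \frac{1}{1236600} \approx -8.0867 \cdot 10^{-7}$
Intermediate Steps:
$h = 6870$ ($h = 3717 - -3153 = 3717 + 3153 = 6870$)
$\frac{O{\left(f{\left(-1 \right)} + 28,-72 \right)}}{h} = \frac{1}{\left(-72 - 4 \left(-1 + 28\right)\right) 6870} = \frac{1}{-72 - 108} \cdot \frac{1}{6870} = \frac{1}{-180} \cdot \frac{1}{6870} = \left(- \frac{1}{180}\right) \frac{1}{6870} = - \frac{1}{1236600}$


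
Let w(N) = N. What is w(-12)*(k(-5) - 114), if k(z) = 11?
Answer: 1236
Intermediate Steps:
w(-12)*(k(-5) - 114) = -12*(11 - 114) = -12*(-103) = 1236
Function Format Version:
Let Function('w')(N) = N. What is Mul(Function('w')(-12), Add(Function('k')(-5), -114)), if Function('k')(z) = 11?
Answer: 1236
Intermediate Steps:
Mul(Function('w')(-12), Add(Function('k')(-5), -114)) = Mul(-12, Add(11, -114)) = Mul(-12, -103) = 1236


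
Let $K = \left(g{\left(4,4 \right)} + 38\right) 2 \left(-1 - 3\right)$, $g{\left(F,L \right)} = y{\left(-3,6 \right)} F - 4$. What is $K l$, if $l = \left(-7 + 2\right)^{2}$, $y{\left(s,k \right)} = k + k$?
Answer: $-16400$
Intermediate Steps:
$y{\left(s,k \right)} = 2 k$
$g{\left(F,L \right)} = -4 + 12 F$ ($g{\left(F,L \right)} = 2 \cdot 6 F - 4 = 12 F - 4 = -4 + 12 F$)
$l = 25$ ($l = \left(-5\right)^{2} = 25$)
$K = -656$ ($K = \left(\left(-4 + 12 \cdot 4\right) + 38\right) 2 \left(-1 - 3\right) = \left(\left(-4 + 48\right) + 38\right) 2 \left(-4\right) = \left(44 + 38\right) \left(-8\right) = 82 \left(-8\right) = -656$)
$K l = \left(-656\right) 25 = -16400$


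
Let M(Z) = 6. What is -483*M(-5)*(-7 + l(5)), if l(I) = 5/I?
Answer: 17388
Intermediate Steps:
-483*M(-5)*(-7 + l(5)) = -2898*(-7 + 5/5) = -2898*(-7 + 5*(⅕)) = -2898*(-7 + 1) = -2898*(-6) = -483*(-36) = 17388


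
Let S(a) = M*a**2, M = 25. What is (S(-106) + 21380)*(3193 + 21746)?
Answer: 7538560920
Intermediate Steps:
S(a) = 25*a**2
(S(-106) + 21380)*(3193 + 21746) = (25*(-106)**2 + 21380)*(3193 + 21746) = (25*11236 + 21380)*24939 = (280900 + 21380)*24939 = 302280*24939 = 7538560920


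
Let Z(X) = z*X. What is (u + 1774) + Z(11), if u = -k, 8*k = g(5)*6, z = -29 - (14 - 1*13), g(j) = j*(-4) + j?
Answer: 5821/4 ≈ 1455.3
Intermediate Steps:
g(j) = -3*j (g(j) = -4*j + j = -3*j)
z = -30 (z = -29 - (14 - 13) = -29 - 1*1 = -29 - 1 = -30)
k = -45/4 (k = (-3*5*6)/8 = (-15*6)/8 = (⅛)*(-90) = -45/4 ≈ -11.250)
Z(X) = -30*X
u = 45/4 (u = -1*(-45/4) = 45/4 ≈ 11.250)
(u + 1774) + Z(11) = (45/4 + 1774) - 30*11 = 7141/4 - 330 = 5821/4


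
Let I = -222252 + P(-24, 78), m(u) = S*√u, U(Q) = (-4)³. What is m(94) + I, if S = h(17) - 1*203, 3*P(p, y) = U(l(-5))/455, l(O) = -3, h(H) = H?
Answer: -303374044/1365 - 186*√94 ≈ -2.2406e+5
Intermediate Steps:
U(Q) = -64
P(p, y) = -64/1365 (P(p, y) = (-64/455)/3 = (-64*1/455)/3 = (⅓)*(-64/455) = -64/1365)
S = -186 (S = 17 - 1*203 = 17 - 203 = -186)
m(u) = -186*√u
I = -303374044/1365 (I = -222252 - 64/1365 = -303374044/1365 ≈ -2.2225e+5)
m(94) + I = -186*√94 - 303374044/1365 = -303374044/1365 - 186*√94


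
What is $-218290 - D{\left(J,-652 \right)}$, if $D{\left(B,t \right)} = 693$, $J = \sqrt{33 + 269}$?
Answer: $-218983$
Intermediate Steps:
$J = \sqrt{302} \approx 17.378$
$-218290 - D{\left(J,-652 \right)} = -218290 - 693 = -218983$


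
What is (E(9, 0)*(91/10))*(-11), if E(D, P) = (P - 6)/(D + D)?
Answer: 1001/30 ≈ 33.367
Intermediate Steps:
E(D, P) = (-6 + P)/(2*D) (E(D, P) = (-6 + P)/((2*D)) = (-6 + P)*(1/(2*D)) = (-6 + P)/(2*D))
(E(9, 0)*(91/10))*(-11) = (((½)*(-6 + 0)/9)*(91/10))*(-11) = (((½)*(⅑)*(-6))*(91*(⅒)))*(-11) = -⅓*91/10*(-11) = -91/30*(-11) = 1001/30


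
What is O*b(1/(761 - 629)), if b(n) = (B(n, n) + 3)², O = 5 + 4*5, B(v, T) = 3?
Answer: 900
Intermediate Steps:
O = 25 (O = 5 + 20 = 25)
b(n) = 36 (b(n) = (3 + 3)² = 6² = 36)
O*b(1/(761 - 629)) = 25*36 = 900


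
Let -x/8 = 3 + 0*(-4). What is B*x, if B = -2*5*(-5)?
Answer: -1200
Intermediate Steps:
B = 50 (B = -10*(-5) = 50)
x = -24 (x = -8*(3 + 0*(-4)) = -8*(3 + 0) = -8*3 = -24)
B*x = 50*(-24) = -1200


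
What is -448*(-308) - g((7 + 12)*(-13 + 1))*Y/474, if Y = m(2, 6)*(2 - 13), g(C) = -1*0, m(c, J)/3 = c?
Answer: 137984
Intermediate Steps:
m(c, J) = 3*c
g(C) = 0
Y = -66 (Y = (3*2)*(2 - 13) = 6*(-11) = -66)
-448*(-308) - g((7 + 12)*(-13 + 1))*Y/474 = -448*(-308) - 0*(-66/474) = 137984 - 0*(-66*1/474) = 137984 - 0*(-11)/79 = 137984 - 1*0 = 137984 + 0 = 137984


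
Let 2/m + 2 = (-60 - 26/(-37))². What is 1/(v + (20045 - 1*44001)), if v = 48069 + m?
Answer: 2405449/58002593106 ≈ 4.1471e-5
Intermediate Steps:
m = 1369/2405449 (m = 2/(-2 + (-60 - 26/(-37))²) = 2/(-2 + (-60 - 26*(-1/37))²) = 2/(-2 + (-60 + 26/37)²) = 2/(-2 + (-2194/37)²) = 2/(-2 + 4813636/1369) = 2/(4810898/1369) = 2*(1369/4810898) = 1369/2405449 ≈ 0.00056912)
v = 115627529350/2405449 (v = 48069 + 1369/2405449 = 115627529350/2405449 ≈ 48069.)
1/(v + (20045 - 1*44001)) = 1/(115627529350/2405449 + (20045 - 1*44001)) = 1/(115627529350/2405449 + (20045 - 44001)) = 1/(115627529350/2405449 - 23956) = 1/(58002593106/2405449) = 2405449/58002593106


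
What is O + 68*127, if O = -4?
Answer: 8632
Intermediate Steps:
O + 68*127 = -4 + 68*127 = -4 + 8636 = 8632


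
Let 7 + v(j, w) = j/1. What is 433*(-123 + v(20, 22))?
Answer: -47630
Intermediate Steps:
v(j, w) = -7 + j (v(j, w) = -7 + j/1 = -7 + j*1 = -7 + j)
433*(-123 + v(20, 22)) = 433*(-123 + (-7 + 20)) = 433*(-123 + 13) = 433*(-110) = -47630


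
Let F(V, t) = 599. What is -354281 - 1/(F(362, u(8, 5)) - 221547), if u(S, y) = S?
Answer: -78277678387/220948 ≈ -3.5428e+5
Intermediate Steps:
-354281 - 1/(F(362, u(8, 5)) - 221547) = -354281 - 1/(599 - 221547) = -354281 - 1/(-220948) = -354281 - 1*(-1/220948) = -354281 + 1/220948 = -78277678387/220948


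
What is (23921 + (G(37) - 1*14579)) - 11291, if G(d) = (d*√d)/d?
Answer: -1949 + √37 ≈ -1942.9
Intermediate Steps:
G(d) = √d (G(d) = d^(3/2)/d = √d)
(23921 + (G(37) - 1*14579)) - 11291 = (23921 + (√37 - 1*14579)) - 11291 = (23921 + (√37 - 14579)) - 11291 = (23921 + (-14579 + √37)) - 11291 = (9342 + √37) - 11291 = -1949 + √37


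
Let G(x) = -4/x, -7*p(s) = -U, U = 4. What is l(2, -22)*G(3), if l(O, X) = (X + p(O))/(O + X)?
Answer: -10/7 ≈ -1.4286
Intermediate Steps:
p(s) = 4/7 (p(s) = -(-1)*4/7 = -⅐*(-4) = 4/7)
l(O, X) = (4/7 + X)/(O + X) (l(O, X) = (X + 4/7)/(O + X) = (4/7 + X)/(O + X))
l(2, -22)*G(3) = ((4/7 - 22)/(2 - 22))*(-4/3) = (-150/7/(-20))*(-4*⅓) = -1/20*(-150/7)*(-4/3) = (15/14)*(-4/3) = -10/7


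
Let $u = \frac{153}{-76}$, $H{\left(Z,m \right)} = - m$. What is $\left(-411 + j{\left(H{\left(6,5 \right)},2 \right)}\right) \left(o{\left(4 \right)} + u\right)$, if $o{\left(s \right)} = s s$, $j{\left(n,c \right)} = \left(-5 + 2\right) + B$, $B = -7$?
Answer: $- \frac{447523}{76} \approx -5888.5$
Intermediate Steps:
$j{\left(n,c \right)} = -10$ ($j{\left(n,c \right)} = \left(-5 + 2\right) - 7 = -3 - 7 = -10$)
$o{\left(s \right)} = s^{2}$
$u = - \frac{153}{76}$ ($u = 153 \left(- \frac{1}{76}\right) = - \frac{153}{76} \approx -2.0132$)
$\left(-411 + j{\left(H{\left(6,5 \right)},2 \right)}\right) \left(o{\left(4 \right)} + u\right) = \left(-411 - 10\right) \left(4^{2} - \frac{153}{76}\right) = - 421 \left(16 - \frac{153}{76}\right) = \left(-421\right) \frac{1063}{76} = - \frac{447523}{76}$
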